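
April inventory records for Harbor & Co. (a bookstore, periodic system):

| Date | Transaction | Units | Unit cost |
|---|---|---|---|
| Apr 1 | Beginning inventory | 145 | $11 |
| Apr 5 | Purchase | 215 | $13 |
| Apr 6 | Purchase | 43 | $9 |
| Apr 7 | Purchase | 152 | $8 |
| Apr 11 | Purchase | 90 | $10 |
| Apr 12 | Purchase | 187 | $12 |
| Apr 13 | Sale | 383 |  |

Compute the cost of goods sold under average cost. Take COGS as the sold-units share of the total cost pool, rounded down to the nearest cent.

COGS = $4,206.09

Apr 13, sell 383: 383/832 × $9,137.00 → $4,206.09
Ending inventory (cost pool remaining) = $4,930.91
Check: goods available $9,137.00 = COGS $4,206.09 + ending $4,930.91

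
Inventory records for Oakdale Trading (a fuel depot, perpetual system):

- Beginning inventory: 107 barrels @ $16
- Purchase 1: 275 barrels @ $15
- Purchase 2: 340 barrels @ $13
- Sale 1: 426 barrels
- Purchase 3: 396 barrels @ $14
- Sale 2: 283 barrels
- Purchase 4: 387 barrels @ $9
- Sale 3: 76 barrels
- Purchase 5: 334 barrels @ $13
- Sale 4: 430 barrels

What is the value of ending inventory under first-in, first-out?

Ending inventory = $6,952

Sale 1 (426) [FIFO — oldest first]: 107 @ $16 + 275 @ $15 + 44 @ $13 = $6,409
Sale 2 (283) [FIFO — oldest first]: 283 @ $13 = $3,679
Sale 3 (76) [FIFO — oldest first]: 13 @ $13 + 63 @ $14 = $1,051
Sale 4 (430) [FIFO — oldest first]: 333 @ $14 + 97 @ $9 = $5,535
Total COGS = $6,409 + $3,679 + $1,051 + $5,535 = $16,674
Ending inventory: 290 @ $9 + 334 @ $13 = $6,952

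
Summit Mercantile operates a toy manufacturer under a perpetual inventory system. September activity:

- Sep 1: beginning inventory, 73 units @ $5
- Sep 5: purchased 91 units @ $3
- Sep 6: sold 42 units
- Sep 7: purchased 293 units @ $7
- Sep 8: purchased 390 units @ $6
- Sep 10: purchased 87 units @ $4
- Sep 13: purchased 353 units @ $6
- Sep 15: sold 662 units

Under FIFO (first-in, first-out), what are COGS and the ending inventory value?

COGS = $4,171; ending inventory = $3,324

Sep 6, 42 sold [FIFO — oldest first]: 42 @ $5 = $210
Sep 15, 662 sold [FIFO — oldest first]: 31 @ $5 + 91 @ $3 + 293 @ $7 + 247 @ $6 = $3,961
Total COGS = $210 + $3,961 = $4,171
Ending inventory: 143 @ $6 + 87 @ $4 + 353 @ $6 = $3,324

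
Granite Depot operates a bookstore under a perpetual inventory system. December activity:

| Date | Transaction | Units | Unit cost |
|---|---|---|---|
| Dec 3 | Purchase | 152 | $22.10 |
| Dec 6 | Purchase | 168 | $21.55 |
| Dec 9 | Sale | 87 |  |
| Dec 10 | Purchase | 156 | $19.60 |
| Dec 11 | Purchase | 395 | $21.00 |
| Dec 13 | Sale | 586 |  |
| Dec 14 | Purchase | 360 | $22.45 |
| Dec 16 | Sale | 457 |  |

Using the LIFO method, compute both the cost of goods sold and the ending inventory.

Dec 9, 87 sold [LIFO — newest first]: 87 @ $21.55 = $1,874.85
Dec 13, 586 sold [LIFO — newest first]: 395 @ $21.00 + 156 @ $19.60 + 35 @ $21.55 = $12,106.85
Dec 16, 457 sold [LIFO — newest first]: 360 @ $22.45 + 46 @ $21.55 + 51 @ $22.10 = $10,200.40
Total COGS = $1,874.85 + $12,106.85 + $10,200.40 = $24,182.10
Ending inventory: 101 @ $22.10 = $2,232.10

COGS = $24,182.10; ending inventory = $2,232.10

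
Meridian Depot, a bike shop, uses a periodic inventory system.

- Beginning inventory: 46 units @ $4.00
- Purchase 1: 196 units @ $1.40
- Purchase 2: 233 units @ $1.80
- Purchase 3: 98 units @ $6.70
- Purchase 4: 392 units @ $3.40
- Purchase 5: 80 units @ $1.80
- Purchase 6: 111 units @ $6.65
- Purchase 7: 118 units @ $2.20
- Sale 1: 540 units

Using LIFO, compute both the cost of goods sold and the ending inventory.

COGS = $1,927.15; ending inventory = $2,081.80

Sale 1 (540) [LIFO — newest first]: 118 @ $2.20 + 111 @ $6.65 + 80 @ $1.80 + 231 @ $3.40 = $1,927.15
Ending inventory: 46 @ $4.00 + 196 @ $1.40 + 233 @ $1.80 + 98 @ $6.70 + 161 @ $3.40 = $2,081.80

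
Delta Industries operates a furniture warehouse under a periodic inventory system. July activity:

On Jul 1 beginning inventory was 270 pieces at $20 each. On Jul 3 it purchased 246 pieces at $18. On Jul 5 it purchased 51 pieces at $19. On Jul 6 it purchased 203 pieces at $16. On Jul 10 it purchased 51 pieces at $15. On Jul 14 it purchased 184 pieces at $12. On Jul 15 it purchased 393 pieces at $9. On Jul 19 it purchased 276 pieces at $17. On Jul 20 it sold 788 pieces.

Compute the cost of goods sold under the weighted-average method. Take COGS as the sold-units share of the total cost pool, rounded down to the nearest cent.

COGS = $11,884.48

Jul 20, sell 788: 788/1674 × $25,247.00 → $11,884.48
Ending inventory (cost pool remaining) = $13,362.52
Check: goods available $25,247.00 = COGS $11,884.48 + ending $13,362.52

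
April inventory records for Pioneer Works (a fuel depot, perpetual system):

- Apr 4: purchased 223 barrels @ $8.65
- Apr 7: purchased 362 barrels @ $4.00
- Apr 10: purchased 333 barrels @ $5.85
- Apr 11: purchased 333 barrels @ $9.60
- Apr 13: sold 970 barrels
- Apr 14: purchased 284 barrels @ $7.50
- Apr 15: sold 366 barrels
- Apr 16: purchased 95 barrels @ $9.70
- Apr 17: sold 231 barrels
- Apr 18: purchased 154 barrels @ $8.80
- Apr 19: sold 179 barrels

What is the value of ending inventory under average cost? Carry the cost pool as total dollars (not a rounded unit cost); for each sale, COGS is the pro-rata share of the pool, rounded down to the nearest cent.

After Apr 4: 223 on hand, pool $1,928.95 (≈ $8.6500 each)
After Apr 7: 585 on hand, pool $3,376.95 (≈ $5.7726 each)
After Apr 10: 918 on hand, pool $5,325.00 (≈ $5.8007 each)
After Apr 11: 1251 on hand, pool $8,521.80 (≈ $6.8120 each)
Apr 13, sell 970: 970/1251 × $8,521.80 → $6,607.63
After Apr 14: 565 on hand, pool $4,044.17 (≈ $7.1578 each)
Apr 15, sell 366: 366/565 × $4,044.17 → $2,619.76
After Apr 16: 294 on hand, pool $2,345.91 (≈ $7.9793 each)
Apr 17, sell 231: 231/294 × $2,345.91 → $1,843.21
After Apr 18: 217 on hand, pool $1,857.90 (≈ $8.5618 each)
Apr 19, sell 179: 179/217 × $1,857.90 → $1,532.55
Total COGS = $6,607.63 + $2,619.76 + $1,843.21 + $1,532.55 = $12,603.15
Ending inventory (cost pool remaining) = $325.35
Check: goods available $12,928.50 = COGS $12,603.15 + ending $325.35

Ending inventory = $325.35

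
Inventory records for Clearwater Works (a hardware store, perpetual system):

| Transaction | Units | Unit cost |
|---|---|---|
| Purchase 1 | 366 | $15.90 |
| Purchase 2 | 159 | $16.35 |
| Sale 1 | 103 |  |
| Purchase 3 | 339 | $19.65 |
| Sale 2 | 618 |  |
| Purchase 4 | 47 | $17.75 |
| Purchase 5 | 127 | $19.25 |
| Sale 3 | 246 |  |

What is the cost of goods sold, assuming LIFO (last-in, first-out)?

Sale 1 (103) [LIFO — newest first]: 103 @ $16.35 = $1,684.05
Sale 2 (618) [LIFO — newest first]: 339 @ $19.65 + 56 @ $16.35 + 223 @ $15.90 = $11,122.65
Sale 3 (246) [LIFO — newest first]: 127 @ $19.25 + 47 @ $17.75 + 72 @ $15.90 = $4,423.80
Total COGS = $1,684.05 + $11,122.65 + $4,423.80 = $17,230.50
Ending inventory: 71 @ $15.90 = $1,128.90
Check: goods available $18,359.40 = COGS $17,230.50 + ending $1,128.90

COGS = $17,230.50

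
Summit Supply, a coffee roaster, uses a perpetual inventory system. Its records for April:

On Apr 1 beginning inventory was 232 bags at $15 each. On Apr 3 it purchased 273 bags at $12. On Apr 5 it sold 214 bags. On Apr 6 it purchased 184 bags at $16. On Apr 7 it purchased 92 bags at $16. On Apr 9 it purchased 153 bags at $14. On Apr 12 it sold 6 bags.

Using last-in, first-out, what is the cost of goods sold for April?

Apr 5, 214 sold [LIFO — newest first]: 214 @ $12 = $2,568
Apr 12, 6 sold [LIFO — newest first]: 6 @ $14 = $84
Total COGS = $2,568 + $84 = $2,652
Ending inventory: 232 @ $15 + 59 @ $12 + 184 @ $16 + 92 @ $16 + 147 @ $14 = $10,662

COGS = $2,652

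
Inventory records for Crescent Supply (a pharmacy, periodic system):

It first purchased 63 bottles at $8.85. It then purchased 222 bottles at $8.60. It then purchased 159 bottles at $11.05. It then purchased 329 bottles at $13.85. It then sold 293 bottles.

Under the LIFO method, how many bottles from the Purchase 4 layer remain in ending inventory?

Sale 1 (293) [LIFO — newest first]: 293 @ $13.85 = $4,058.05
Ending inventory: 63 @ $8.85 + 222 @ $8.60 + 159 @ $11.05 + 36 @ $13.85 = $4,722.30

36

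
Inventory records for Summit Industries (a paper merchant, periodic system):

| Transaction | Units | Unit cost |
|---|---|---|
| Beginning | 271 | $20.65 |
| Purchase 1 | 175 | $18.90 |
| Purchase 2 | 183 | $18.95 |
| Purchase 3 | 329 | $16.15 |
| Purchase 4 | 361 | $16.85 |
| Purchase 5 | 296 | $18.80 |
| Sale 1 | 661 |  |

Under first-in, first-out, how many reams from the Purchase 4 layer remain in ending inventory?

Sale 1 (661) [FIFO — oldest first]: 271 @ $20.65 + 175 @ $18.90 + 183 @ $18.95 + 32 @ $16.15 = $12,888.30
Ending inventory: 297 @ $16.15 + 361 @ $16.85 + 296 @ $18.80 = $16,444.20

361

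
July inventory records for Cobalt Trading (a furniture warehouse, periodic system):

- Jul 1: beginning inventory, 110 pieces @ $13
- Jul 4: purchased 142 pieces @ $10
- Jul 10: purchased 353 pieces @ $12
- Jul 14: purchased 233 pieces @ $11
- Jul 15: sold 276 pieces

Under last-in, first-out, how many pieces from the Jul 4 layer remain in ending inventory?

Jul 15, 276 sold [LIFO — newest first]: 233 @ $11 + 43 @ $12 = $3,079
Ending inventory: 110 @ $13 + 142 @ $10 + 310 @ $12 = $6,570
Check: goods available $9,649 = COGS $3,079 + ending $6,570

142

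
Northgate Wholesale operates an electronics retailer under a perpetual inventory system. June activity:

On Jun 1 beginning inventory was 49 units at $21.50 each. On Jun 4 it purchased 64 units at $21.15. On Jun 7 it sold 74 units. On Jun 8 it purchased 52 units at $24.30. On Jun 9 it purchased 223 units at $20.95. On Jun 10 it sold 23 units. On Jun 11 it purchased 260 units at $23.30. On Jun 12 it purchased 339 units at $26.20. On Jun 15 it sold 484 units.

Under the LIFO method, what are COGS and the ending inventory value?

Jun 7, 74 sold [LIFO — newest first]: 64 @ $21.15 + 10 @ $21.50 = $1,568.60
Jun 10, 23 sold [LIFO — newest first]: 23 @ $20.95 = $481.85
Jun 15, 484 sold [LIFO — newest first]: 339 @ $26.20 + 145 @ $23.30 = $12,260.30
Total COGS = $1,568.60 + $481.85 + $12,260.30 = $14,310.75
Ending inventory: 39 @ $21.50 + 52 @ $24.30 + 200 @ $20.95 + 115 @ $23.30 = $8,971.60

COGS = $14,310.75; ending inventory = $8,971.60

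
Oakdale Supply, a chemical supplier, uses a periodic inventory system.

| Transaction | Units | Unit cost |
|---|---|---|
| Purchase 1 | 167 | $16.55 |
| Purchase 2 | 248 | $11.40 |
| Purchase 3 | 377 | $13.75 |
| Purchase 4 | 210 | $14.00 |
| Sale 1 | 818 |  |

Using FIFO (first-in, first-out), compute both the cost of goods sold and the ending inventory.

COGS = $11,138.80; ending inventory = $2,576.00

Sale 1 (818) [FIFO — oldest first]: 167 @ $16.55 + 248 @ $11.40 + 377 @ $13.75 + 26 @ $14.00 = $11,138.80
Ending inventory: 184 @ $14.00 = $2,576.00
Check: goods available $13,714.80 = COGS $11,138.80 + ending $2,576.00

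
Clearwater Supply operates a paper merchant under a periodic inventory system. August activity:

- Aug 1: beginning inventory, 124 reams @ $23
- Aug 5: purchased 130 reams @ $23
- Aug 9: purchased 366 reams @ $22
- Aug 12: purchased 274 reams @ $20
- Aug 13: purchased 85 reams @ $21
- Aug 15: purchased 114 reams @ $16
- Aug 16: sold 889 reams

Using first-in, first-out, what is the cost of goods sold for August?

COGS = $19,274

Aug 16, 889 sold [FIFO — oldest first]: 124 @ $23 + 130 @ $23 + 366 @ $22 + 269 @ $20 = $19,274
Ending inventory: 5 @ $20 + 85 @ $21 + 114 @ $16 = $3,709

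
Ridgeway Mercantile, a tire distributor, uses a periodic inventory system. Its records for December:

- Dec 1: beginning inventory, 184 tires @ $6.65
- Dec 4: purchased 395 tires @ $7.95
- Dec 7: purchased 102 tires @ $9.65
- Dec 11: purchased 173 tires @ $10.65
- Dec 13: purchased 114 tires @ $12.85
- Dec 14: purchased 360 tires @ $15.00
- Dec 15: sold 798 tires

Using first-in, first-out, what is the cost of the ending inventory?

Ending inventory = $7,461.30

Dec 15, 798 sold [FIFO — oldest first]: 184 @ $6.65 + 395 @ $7.95 + 102 @ $9.65 + 117 @ $10.65 = $6,594.20
Ending inventory: 56 @ $10.65 + 114 @ $12.85 + 360 @ $15.00 = $7,461.30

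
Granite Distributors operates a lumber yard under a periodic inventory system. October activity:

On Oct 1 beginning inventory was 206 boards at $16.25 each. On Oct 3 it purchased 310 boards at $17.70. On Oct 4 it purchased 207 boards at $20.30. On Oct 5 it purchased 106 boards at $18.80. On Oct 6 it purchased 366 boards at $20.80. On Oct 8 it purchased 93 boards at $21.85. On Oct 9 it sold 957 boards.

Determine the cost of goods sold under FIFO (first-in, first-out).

COGS = $17,691.80

Oct 9, 957 sold [FIFO — oldest first]: 206 @ $16.25 + 310 @ $17.70 + 207 @ $20.30 + 106 @ $18.80 + 128 @ $20.80 = $17,691.80
Ending inventory: 238 @ $20.80 + 93 @ $21.85 = $6,982.45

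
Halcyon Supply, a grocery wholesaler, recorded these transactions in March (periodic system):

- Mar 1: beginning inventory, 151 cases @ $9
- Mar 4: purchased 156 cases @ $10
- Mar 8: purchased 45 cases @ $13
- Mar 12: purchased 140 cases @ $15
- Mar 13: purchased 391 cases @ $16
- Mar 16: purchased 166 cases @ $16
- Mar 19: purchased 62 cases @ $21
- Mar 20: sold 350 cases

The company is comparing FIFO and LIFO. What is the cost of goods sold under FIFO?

FIFO COGS: 151 @ $9 + 156 @ $10 + 43 @ $13 = $3,478
LIFO COGS: 62 @ $21 + 166 @ $16 + 122 @ $16 = $5,910

COGS = $3,478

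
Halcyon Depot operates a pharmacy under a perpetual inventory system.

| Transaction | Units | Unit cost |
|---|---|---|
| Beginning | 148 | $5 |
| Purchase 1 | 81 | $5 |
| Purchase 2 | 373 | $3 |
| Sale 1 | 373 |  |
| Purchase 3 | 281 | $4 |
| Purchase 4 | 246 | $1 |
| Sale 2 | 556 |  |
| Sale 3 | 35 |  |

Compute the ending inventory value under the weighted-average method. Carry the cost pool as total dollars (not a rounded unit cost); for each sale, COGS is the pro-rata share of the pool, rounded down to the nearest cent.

Ending inventory = $486.99

After Beginning: 148 on hand, pool $740.00 (≈ $5.0000 each)
After Purchase 1: 229 on hand, pool $1,145.00 (≈ $5.0000 each)
After Purchase 2: 602 on hand, pool $2,264.00 (≈ $3.7608 each)
Sale 1, sell 373: 373/602 × $2,264.00 → $1,402.77
After Purchase 3: 510 on hand, pool $1,985.23 (≈ $3.8926 each)
After Purchase 4: 756 on hand, pool $2,231.23 (≈ $2.9514 each)
Sale 2, sell 556: 556/756 × $2,231.23 → $1,640.95
Sale 3, sell 35: 35/200 × $590.28 → $103.29
Total COGS = $1,402.77 + $1,640.95 + $103.29 = $3,147.01
Ending inventory (cost pool remaining) = $486.99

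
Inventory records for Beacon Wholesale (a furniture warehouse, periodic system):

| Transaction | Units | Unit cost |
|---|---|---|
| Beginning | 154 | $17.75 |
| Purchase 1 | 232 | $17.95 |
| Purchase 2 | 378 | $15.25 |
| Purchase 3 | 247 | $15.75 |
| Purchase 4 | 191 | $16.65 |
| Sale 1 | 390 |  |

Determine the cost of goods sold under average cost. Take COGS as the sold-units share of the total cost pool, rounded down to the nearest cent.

Sale 1, sell 390: 390/1202 × $19,732.80 → $6,402.48
Ending inventory (cost pool remaining) = $13,330.32

COGS = $6,402.48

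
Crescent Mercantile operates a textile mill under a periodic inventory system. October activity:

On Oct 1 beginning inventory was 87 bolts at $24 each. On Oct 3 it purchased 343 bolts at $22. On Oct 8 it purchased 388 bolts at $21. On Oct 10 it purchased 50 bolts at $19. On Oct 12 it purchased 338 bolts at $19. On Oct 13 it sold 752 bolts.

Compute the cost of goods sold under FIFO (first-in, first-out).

COGS = $16,396

Oct 13, 752 sold [FIFO — oldest first]: 87 @ $24 + 343 @ $22 + 322 @ $21 = $16,396
Ending inventory: 66 @ $21 + 50 @ $19 + 338 @ $19 = $8,758
Check: goods available $25,154 = COGS $16,396 + ending $8,758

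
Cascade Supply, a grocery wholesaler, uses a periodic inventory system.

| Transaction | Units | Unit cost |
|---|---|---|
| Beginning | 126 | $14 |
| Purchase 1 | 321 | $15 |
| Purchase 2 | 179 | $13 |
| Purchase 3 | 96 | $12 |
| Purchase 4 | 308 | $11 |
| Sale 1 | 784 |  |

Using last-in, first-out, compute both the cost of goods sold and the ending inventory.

COGS = $9,882; ending inventory = $3,564

Sale 1 (784) [LIFO — newest first]: 308 @ $11 + 96 @ $12 + 179 @ $13 + 201 @ $15 = $9,882
Ending inventory: 126 @ $14 + 120 @ $15 = $3,564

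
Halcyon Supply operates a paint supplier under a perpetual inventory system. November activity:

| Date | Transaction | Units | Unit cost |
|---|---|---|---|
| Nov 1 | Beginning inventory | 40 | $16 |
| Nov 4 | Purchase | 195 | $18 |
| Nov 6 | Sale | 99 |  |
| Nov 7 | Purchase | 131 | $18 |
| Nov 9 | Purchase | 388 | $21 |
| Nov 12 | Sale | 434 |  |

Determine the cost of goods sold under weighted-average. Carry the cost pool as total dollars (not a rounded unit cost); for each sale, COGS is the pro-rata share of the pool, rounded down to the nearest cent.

After Nov 1: 40 on hand, pool $640.00 (≈ $16.0000 each)
After Nov 4: 235 on hand, pool $4,150.00 (≈ $17.6596 each)
Nov 6, sell 99: 99/235 × $4,150.00 → $1,748.29
After Nov 7: 267 on hand, pool $4,759.71 (≈ $17.8266 each)
After Nov 9: 655 on hand, pool $12,907.71 (≈ $19.7064 each)
Nov 12, sell 434: 434/655 × $12,907.71 → $8,552.58
Total COGS = $1,748.29 + $8,552.58 = $10,300.87
Ending inventory (cost pool remaining) = $4,355.13

COGS = $10,300.87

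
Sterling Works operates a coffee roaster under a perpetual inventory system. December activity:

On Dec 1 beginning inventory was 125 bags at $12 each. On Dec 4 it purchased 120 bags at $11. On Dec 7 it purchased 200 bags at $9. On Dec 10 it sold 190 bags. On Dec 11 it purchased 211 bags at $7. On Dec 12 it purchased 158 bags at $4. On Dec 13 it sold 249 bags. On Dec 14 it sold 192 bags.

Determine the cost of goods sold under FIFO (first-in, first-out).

Dec 10, 190 sold [FIFO — oldest first]: 125 @ $12 + 65 @ $11 = $2,215
Dec 13, 249 sold [FIFO — oldest first]: 55 @ $11 + 194 @ $9 = $2,351
Dec 14, 192 sold [FIFO — oldest first]: 6 @ $9 + 186 @ $7 = $1,356
Total COGS = $2,215 + $2,351 + $1,356 = $5,922
Ending inventory: 25 @ $7 + 158 @ $4 = $807

COGS = $5,922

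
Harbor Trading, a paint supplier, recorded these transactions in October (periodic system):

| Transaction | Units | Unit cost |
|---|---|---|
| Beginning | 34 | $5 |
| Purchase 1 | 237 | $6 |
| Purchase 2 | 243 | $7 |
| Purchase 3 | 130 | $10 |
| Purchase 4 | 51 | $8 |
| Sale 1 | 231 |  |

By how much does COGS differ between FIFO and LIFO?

FIFO COGS: 34 @ $5 + 197 @ $6 = $1,352
LIFO COGS: 51 @ $8 + 130 @ $10 + 50 @ $7 = $2,058
Difference = |$1,352 − $2,058| = $706

$706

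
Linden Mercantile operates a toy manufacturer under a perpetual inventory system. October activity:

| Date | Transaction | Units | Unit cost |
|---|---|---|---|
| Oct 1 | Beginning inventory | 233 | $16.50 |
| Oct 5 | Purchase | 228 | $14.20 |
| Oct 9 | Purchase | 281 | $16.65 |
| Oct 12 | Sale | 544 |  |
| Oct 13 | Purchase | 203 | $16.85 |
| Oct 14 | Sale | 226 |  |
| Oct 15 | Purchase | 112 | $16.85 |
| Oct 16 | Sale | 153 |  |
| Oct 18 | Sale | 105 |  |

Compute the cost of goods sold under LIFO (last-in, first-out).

COGS = $16,590.00

Oct 12, 544 sold [LIFO — newest first]: 281 @ $16.65 + 228 @ $14.20 + 35 @ $16.50 = $8,493.75
Oct 14, 226 sold [LIFO — newest first]: 203 @ $16.85 + 23 @ $16.50 = $3,800.05
Oct 16, 153 sold [LIFO — newest first]: 112 @ $16.85 + 41 @ $16.50 = $2,563.70
Oct 18, 105 sold [LIFO — newest first]: 105 @ $16.50 = $1,732.50
Total COGS = $8,493.75 + $3,800.05 + $2,563.70 + $1,732.50 = $16,590.00
Ending inventory: 29 @ $16.50 = $478.50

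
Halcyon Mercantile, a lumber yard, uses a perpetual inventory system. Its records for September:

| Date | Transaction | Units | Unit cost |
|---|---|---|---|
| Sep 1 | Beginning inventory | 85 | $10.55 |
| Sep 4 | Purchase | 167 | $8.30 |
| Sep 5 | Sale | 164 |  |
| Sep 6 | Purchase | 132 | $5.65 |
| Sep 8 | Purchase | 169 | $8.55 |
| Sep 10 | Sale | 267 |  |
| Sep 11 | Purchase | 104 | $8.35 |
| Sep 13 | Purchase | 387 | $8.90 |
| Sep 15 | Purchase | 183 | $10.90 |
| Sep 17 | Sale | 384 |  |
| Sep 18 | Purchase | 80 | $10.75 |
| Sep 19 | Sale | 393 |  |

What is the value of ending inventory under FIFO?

Sep 5, 164 sold [FIFO — oldest first]: 85 @ $10.55 + 79 @ $8.30 = $1,552.45
Sep 10, 267 sold [FIFO — oldest first]: 88 @ $8.30 + 132 @ $5.65 + 47 @ $8.55 = $1,878.05
Sep 17, 384 sold [FIFO — oldest first]: 122 @ $8.55 + 104 @ $8.35 + 158 @ $8.90 = $3,317.70
Sep 19, 393 sold [FIFO — oldest first]: 229 @ $8.90 + 164 @ $10.90 = $3,825.70
Total COGS = $1,552.45 + $1,878.05 + $3,317.70 + $3,825.70 = $10,573.90
Ending inventory: 19 @ $10.90 + 80 @ $10.75 = $1,067.10

Ending inventory = $1,067.10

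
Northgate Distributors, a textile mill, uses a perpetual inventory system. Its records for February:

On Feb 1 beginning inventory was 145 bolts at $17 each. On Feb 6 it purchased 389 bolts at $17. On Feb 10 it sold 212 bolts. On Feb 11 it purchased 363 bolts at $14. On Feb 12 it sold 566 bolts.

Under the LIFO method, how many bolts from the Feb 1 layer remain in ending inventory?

119

Feb 10, 212 sold [LIFO — newest first]: 212 @ $17 = $3,604
Feb 12, 566 sold [LIFO — newest first]: 363 @ $14 + 177 @ $17 + 26 @ $17 = $8,533
Total COGS = $3,604 + $8,533 = $12,137
Ending inventory: 119 @ $17 = $2,023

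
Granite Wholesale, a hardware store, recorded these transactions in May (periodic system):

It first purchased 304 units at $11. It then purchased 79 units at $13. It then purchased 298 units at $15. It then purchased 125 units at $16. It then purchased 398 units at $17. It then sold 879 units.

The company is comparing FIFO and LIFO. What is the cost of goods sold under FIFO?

COGS = $12,082

FIFO COGS: 304 @ $11 + 79 @ $13 + 298 @ $15 + 125 @ $16 + 73 @ $17 = $12,082
LIFO COGS: 398 @ $17 + 125 @ $16 + 298 @ $15 + 58 @ $13 = $13,990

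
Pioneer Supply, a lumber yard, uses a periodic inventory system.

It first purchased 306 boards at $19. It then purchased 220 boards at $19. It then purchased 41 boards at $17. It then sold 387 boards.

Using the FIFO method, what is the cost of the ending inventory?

Ending inventory = $3,338

Sale 1 (387) [FIFO — oldest first]: 306 @ $19 + 81 @ $19 = $7,353
Ending inventory: 139 @ $19 + 41 @ $17 = $3,338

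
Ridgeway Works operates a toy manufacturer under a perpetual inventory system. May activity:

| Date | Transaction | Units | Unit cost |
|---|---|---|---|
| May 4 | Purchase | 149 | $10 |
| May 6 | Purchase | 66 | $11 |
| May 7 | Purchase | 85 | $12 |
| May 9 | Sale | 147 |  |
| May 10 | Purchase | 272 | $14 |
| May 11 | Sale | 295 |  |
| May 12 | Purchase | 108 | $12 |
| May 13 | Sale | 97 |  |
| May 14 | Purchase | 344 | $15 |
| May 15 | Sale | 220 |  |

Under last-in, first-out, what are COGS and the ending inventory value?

May 9, 147 sold [LIFO — newest first]: 85 @ $12 + 62 @ $11 = $1,702
May 11, 295 sold [LIFO — newest first]: 272 @ $14 + 4 @ $11 + 19 @ $10 = $4,042
May 13, 97 sold [LIFO — newest first]: 97 @ $12 = $1,164
May 15, 220 sold [LIFO — newest first]: 220 @ $15 = $3,300
Total COGS = $1,702 + $4,042 + $1,164 + $3,300 = $10,208
Ending inventory: 130 @ $10 + 11 @ $12 + 124 @ $15 = $3,292

COGS = $10,208; ending inventory = $3,292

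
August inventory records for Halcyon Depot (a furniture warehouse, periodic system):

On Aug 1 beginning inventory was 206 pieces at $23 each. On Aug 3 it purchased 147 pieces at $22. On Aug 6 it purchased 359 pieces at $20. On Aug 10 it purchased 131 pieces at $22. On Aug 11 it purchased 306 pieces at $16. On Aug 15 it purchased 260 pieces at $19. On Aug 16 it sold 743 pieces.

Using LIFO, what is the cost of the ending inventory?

Aug 16, 743 sold [LIFO — newest first]: 260 @ $19 + 306 @ $16 + 131 @ $22 + 46 @ $20 = $13,638
Ending inventory: 206 @ $23 + 147 @ $22 + 313 @ $20 = $14,232

Ending inventory = $14,232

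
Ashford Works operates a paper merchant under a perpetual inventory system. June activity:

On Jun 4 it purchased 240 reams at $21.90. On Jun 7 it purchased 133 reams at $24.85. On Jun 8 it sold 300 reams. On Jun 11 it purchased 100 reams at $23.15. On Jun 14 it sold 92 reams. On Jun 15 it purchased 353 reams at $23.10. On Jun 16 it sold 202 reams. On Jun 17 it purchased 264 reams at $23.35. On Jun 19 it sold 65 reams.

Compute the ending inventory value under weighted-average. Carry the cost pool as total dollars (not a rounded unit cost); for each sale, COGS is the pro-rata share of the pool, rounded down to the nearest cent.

Ending inventory = $10,012.20

After Jun 4: 240 on hand, pool $5,256.00 (≈ $21.9000 each)
After Jun 7: 373 on hand, pool $8,561.05 (≈ $22.9519 each)
Jun 8, sell 300: 300/373 × $8,561.05 → $6,885.56
After Jun 11: 173 on hand, pool $3,990.49 (≈ $23.0664 each)
Jun 14, sell 92: 92/173 × $3,990.49 → $2,122.11
After Jun 15: 434 on hand, pool $10,022.68 (≈ $23.0937 each)
Jun 16, sell 202: 202/434 × $10,022.68 → $4,664.93
After Jun 17: 496 on hand, pool $11,522.15 (≈ $23.2301 each)
Jun 19, sell 65: 65/496 × $11,522.15 → $1,509.95
Total COGS = $6,885.56 + $2,122.11 + $4,664.93 + $1,509.95 = $15,182.55
Ending inventory (cost pool remaining) = $10,012.20
Check: goods available $25,194.75 = COGS $15,182.55 + ending $10,012.20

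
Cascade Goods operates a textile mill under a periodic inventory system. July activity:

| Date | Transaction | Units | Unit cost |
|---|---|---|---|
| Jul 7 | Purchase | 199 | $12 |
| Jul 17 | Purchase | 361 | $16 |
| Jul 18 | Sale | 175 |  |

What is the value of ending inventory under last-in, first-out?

Jul 18, 175 sold [LIFO — newest first]: 175 @ $16 = $2,800
Ending inventory: 199 @ $12 + 186 @ $16 = $5,364
Check: goods available $8,164 = COGS $2,800 + ending $5,364

Ending inventory = $5,364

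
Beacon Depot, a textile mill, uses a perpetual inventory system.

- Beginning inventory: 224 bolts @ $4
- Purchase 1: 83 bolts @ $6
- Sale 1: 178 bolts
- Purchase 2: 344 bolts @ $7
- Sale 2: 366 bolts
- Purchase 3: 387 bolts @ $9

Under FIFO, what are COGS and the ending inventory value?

Sale 1 (178) [FIFO — oldest first]: 178 @ $4 = $712
Sale 2 (366) [FIFO — oldest first]: 46 @ $4 + 83 @ $6 + 237 @ $7 = $2,341
Total COGS = $712 + $2,341 = $3,053
Ending inventory: 107 @ $7 + 387 @ $9 = $4,232
Check: goods available $7,285 = COGS $3,053 + ending $4,232

COGS = $3,053; ending inventory = $4,232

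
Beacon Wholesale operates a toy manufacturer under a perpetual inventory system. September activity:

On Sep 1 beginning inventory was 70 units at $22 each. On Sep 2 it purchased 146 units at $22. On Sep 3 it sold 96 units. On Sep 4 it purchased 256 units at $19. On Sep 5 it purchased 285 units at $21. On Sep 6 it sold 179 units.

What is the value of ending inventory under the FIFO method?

Sep 3, 96 sold [FIFO — oldest first]: 70 @ $22 + 26 @ $22 = $2,112
Sep 6, 179 sold [FIFO — oldest first]: 120 @ $22 + 59 @ $19 = $3,761
Total COGS = $2,112 + $3,761 = $5,873
Ending inventory: 197 @ $19 + 285 @ $21 = $9,728

Ending inventory = $9,728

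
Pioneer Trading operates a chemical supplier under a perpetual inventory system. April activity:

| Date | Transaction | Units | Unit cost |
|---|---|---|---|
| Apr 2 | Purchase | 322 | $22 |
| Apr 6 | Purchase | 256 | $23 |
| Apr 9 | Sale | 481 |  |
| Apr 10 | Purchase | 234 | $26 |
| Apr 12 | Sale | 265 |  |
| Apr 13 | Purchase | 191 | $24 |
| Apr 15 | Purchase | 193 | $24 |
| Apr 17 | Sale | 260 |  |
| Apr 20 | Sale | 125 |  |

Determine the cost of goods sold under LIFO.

Apr 9, 481 sold [LIFO — newest first]: 256 @ $23 + 225 @ $22 = $10,838
Apr 12, 265 sold [LIFO — newest first]: 234 @ $26 + 31 @ $22 = $6,766
Apr 17, 260 sold [LIFO — newest first]: 193 @ $24 + 67 @ $24 = $6,240
Apr 20, 125 sold [LIFO — newest first]: 124 @ $24 + 1 @ $22 = $2,998
Total COGS = $10,838 + $6,766 + $6,240 + $2,998 = $26,842
Ending inventory: 65 @ $22 = $1,430

COGS = $26,842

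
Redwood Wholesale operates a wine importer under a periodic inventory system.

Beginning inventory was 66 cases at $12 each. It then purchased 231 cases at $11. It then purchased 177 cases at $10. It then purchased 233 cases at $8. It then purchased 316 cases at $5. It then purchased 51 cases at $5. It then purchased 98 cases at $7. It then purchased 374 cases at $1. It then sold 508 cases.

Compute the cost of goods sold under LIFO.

COGS = $1,240

Sale 1 (508) [LIFO — newest first]: 374 @ $1 + 98 @ $7 + 36 @ $5 = $1,240
Ending inventory: 66 @ $12 + 231 @ $11 + 177 @ $10 + 233 @ $8 + 316 @ $5 + 15 @ $5 = $8,622
Check: goods available $9,862 = COGS $1,240 + ending $8,622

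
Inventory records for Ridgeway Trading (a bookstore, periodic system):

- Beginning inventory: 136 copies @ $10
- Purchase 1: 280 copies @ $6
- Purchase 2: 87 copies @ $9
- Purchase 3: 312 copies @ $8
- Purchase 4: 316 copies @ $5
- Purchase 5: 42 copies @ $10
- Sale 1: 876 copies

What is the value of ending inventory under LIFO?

Sale 1 (876) [LIFO — newest first]: 42 @ $10 + 316 @ $5 + 312 @ $8 + 87 @ $9 + 119 @ $6 = $5,993
Ending inventory: 136 @ $10 + 161 @ $6 = $2,326
Check: goods available $8,319 = COGS $5,993 + ending $2,326

Ending inventory = $2,326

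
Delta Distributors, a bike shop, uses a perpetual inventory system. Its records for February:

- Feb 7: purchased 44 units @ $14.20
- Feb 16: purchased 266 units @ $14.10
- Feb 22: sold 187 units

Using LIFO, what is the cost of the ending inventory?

Feb 22, 187 sold [LIFO — newest first]: 187 @ $14.10 = $2,636.70
Ending inventory: 44 @ $14.20 + 79 @ $14.10 = $1,738.70

Ending inventory = $1,738.70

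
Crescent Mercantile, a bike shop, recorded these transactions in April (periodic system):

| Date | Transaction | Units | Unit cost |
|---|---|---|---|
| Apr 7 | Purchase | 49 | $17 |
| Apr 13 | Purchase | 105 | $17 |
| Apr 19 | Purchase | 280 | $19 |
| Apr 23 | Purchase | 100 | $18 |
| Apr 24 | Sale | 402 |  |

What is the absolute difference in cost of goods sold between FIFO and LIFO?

$164

FIFO COGS: 49 @ $17 + 105 @ $17 + 248 @ $19 = $7,330
LIFO COGS: 100 @ $18 + 280 @ $19 + 22 @ $17 = $7,494
Difference = |$7,330 − $7,494| = $164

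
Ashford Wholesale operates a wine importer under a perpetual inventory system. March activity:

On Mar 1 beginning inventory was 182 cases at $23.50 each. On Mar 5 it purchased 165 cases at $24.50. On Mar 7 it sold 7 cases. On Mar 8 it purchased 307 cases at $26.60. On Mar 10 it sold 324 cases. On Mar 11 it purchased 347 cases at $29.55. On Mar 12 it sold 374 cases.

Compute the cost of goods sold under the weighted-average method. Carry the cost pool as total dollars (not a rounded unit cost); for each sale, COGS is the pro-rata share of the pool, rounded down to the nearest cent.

COGS = $18,610.51

After Mar 1: 182 on hand, pool $4,277.00 (≈ $23.5000 each)
After Mar 5: 347 on hand, pool $8,319.50 (≈ $23.9755 each)
Mar 7, sell 7: 7/347 × $8,319.50 → $167.82
After Mar 8: 647 on hand, pool $16,317.88 (≈ $25.2208 each)
Mar 10, sell 324: 324/647 × $16,317.88 → $8,171.55
After Mar 11: 670 on hand, pool $18,400.18 (≈ $27.4630 each)
Mar 12, sell 374: 374/670 × $18,400.18 → $10,271.14
Total COGS = $167.82 + $8,171.55 + $10,271.14 = $18,610.51
Ending inventory (cost pool remaining) = $8,129.04
Check: goods available $26,739.55 = COGS $18,610.51 + ending $8,129.04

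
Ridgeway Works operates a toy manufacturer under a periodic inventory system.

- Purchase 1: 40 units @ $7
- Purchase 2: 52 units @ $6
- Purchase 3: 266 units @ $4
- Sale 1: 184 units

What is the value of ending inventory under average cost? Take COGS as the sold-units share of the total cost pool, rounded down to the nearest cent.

Ending inventory = $804.88

Sale 1, sell 184: 184/358 × $1,656.00 → $851.12
Ending inventory (cost pool remaining) = $804.88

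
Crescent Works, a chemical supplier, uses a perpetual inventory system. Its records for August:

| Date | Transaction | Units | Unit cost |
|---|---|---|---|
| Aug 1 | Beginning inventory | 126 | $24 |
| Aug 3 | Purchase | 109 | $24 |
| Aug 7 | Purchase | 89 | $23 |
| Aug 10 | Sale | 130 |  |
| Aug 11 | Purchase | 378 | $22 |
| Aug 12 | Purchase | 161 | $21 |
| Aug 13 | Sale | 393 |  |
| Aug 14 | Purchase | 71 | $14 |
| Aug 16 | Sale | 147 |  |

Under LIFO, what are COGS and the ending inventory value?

COGS = $14,182; ending inventory = $6,196

Aug 10, 130 sold [LIFO — newest first]: 89 @ $23 + 41 @ $24 = $3,031
Aug 13, 393 sold [LIFO — newest first]: 161 @ $21 + 232 @ $22 = $8,485
Aug 16, 147 sold [LIFO — newest first]: 71 @ $14 + 76 @ $22 = $2,666
Total COGS = $3,031 + $8,485 + $2,666 = $14,182
Ending inventory: 126 @ $24 + 68 @ $24 + 70 @ $22 = $6,196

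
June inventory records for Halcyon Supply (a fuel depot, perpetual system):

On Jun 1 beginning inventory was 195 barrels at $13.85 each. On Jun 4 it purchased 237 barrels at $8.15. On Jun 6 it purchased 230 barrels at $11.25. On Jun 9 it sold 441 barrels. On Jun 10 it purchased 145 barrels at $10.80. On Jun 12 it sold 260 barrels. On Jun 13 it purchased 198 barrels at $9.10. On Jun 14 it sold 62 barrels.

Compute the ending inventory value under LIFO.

Ending inventory = $2,705.70

Jun 9, 441 sold [LIFO — newest first]: 230 @ $11.25 + 211 @ $8.15 = $4,307.15
Jun 12, 260 sold [LIFO — newest first]: 145 @ $10.80 + 26 @ $8.15 + 89 @ $13.85 = $3,010.55
Jun 14, 62 sold [LIFO — newest first]: 62 @ $9.10 = $564.20
Total COGS = $4,307.15 + $3,010.55 + $564.20 = $7,881.90
Ending inventory: 106 @ $13.85 + 136 @ $9.10 = $2,705.70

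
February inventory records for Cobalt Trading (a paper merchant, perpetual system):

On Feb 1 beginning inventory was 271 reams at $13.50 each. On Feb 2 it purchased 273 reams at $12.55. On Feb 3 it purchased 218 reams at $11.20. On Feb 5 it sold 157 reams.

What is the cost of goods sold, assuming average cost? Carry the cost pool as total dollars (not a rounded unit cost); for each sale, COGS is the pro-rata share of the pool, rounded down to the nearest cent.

COGS = $1,962.75

After Feb 1: 271 on hand, pool $3,658.50 (≈ $13.5000 each)
After Feb 2: 544 on hand, pool $7,084.65 (≈ $13.0233 each)
After Feb 3: 762 on hand, pool $9,526.25 (≈ $12.5016 each)
Feb 5, sell 157: 157/762 × $9,526.25 → $1,962.75
Ending inventory (cost pool remaining) = $7,563.50
Check: goods available $9,526.25 = COGS $1,962.75 + ending $7,563.50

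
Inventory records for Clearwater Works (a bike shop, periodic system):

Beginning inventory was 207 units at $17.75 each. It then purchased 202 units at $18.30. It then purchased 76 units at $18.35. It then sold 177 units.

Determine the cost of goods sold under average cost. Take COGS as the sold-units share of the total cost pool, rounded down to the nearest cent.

Sale 1, sell 177: 177/485 × $8,765.45 → $3,198.93
Ending inventory (cost pool remaining) = $5,566.52
Check: goods available $8,765.45 = COGS $3,198.93 + ending $5,566.52

COGS = $3,198.93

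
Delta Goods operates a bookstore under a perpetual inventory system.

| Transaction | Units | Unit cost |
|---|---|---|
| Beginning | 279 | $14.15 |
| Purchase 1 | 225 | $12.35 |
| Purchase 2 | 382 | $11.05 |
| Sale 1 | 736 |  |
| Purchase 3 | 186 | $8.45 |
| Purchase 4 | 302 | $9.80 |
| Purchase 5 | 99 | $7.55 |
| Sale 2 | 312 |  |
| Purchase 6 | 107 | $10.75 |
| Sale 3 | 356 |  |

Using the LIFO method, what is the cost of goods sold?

Sale 1 (736) [LIFO — newest first]: 382 @ $11.05 + 225 @ $12.35 + 129 @ $14.15 = $8,825.20
Sale 2 (312) [LIFO — newest first]: 99 @ $7.55 + 213 @ $9.80 = $2,834.85
Sale 3 (356) [LIFO — newest first]: 107 @ $10.75 + 89 @ $9.80 + 160 @ $8.45 = $3,374.45
Total COGS = $8,825.20 + $2,834.85 + $3,374.45 = $15,034.50
Ending inventory: 150 @ $14.15 + 26 @ $8.45 = $2,342.20

COGS = $15,034.50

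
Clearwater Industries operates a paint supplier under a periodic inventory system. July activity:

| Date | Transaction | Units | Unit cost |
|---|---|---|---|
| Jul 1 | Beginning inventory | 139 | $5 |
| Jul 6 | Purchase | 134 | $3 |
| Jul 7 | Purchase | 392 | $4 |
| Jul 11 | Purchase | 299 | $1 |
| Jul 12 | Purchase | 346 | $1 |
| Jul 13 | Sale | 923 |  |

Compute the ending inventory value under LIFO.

Jul 13, 923 sold [LIFO — newest first]: 346 @ $1 + 299 @ $1 + 278 @ $4 = $1,757
Ending inventory: 139 @ $5 + 134 @ $3 + 114 @ $4 = $1,553

Ending inventory = $1,553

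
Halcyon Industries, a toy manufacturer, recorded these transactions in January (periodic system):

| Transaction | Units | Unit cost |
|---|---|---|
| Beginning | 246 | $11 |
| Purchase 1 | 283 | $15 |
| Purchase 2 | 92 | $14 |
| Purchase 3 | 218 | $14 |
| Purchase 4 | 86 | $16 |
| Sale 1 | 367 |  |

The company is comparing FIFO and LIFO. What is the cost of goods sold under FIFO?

FIFO COGS: 246 @ $11 + 121 @ $15 = $4,521
LIFO COGS: 86 @ $16 + 218 @ $14 + 63 @ $14 = $5,310

COGS = $4,521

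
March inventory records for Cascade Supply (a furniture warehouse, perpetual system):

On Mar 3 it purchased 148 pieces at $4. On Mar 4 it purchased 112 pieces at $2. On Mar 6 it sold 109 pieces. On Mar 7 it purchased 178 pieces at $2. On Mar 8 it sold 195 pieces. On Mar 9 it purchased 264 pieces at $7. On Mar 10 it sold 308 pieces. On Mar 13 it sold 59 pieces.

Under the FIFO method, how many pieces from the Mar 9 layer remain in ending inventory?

31

Mar 6, 109 sold [FIFO — oldest first]: 109 @ $4 = $436
Mar 8, 195 sold [FIFO — oldest first]: 39 @ $4 + 112 @ $2 + 44 @ $2 = $468
Mar 10, 308 sold [FIFO — oldest first]: 134 @ $2 + 174 @ $7 = $1,486
Mar 13, 59 sold [FIFO — oldest first]: 59 @ $7 = $413
Total COGS = $436 + $468 + $1,486 + $413 = $2,803
Ending inventory: 31 @ $7 = $217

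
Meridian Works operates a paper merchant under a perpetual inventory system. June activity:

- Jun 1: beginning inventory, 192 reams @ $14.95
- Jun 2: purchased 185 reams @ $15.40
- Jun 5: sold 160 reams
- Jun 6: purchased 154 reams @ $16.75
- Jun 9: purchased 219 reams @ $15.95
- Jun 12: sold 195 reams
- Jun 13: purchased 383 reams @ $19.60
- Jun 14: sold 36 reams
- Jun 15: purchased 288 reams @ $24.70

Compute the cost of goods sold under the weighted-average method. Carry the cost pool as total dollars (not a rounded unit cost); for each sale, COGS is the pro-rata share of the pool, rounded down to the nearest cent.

After Jun 1: 192 on hand, pool $2,870.40 (≈ $14.9500 each)
After Jun 2: 377 on hand, pool $5,719.40 (≈ $15.1708 each)
Jun 5, sell 160: 160/377 × $5,719.40 → $2,427.33
After Jun 6: 371 on hand, pool $5,871.57 (≈ $15.8263 each)
After Jun 9: 590 on hand, pool $9,364.62 (≈ $15.8722 each)
Jun 12, sell 195: 195/590 × $9,364.62 → $3,095.08
After Jun 13: 778 on hand, pool $13,776.34 (≈ $17.7074 each)
Jun 14, sell 36: 36/778 × $13,776.34 → $637.46
After Jun 15: 1030 on hand, pool $20,252.48 (≈ $19.6626 each)
Total COGS = $2,427.33 + $3,095.08 + $637.46 = $6,159.87
Ending inventory (cost pool remaining) = $20,252.48

COGS = $6,159.87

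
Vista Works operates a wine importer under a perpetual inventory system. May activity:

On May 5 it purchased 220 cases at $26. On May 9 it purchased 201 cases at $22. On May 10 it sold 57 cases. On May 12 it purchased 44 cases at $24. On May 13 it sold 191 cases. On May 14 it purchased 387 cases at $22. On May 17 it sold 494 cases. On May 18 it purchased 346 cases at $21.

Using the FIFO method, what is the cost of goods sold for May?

May 10, 57 sold [FIFO — oldest first]: 57 @ $26 = $1,482
May 13, 191 sold [FIFO — oldest first]: 163 @ $26 + 28 @ $22 = $4,854
May 17, 494 sold [FIFO — oldest first]: 173 @ $22 + 44 @ $24 + 277 @ $22 = $10,956
Total COGS = $1,482 + $4,854 + $10,956 = $17,292
Ending inventory: 110 @ $22 + 346 @ $21 = $9,686

COGS = $17,292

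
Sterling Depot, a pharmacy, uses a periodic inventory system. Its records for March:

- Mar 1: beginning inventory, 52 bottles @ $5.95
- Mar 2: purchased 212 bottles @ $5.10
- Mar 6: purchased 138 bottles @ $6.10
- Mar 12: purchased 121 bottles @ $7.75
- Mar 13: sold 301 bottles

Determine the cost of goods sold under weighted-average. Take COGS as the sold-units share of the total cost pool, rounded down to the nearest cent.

COGS = $1,824.50

Mar 13, sell 301: 301/523 × $3,170.15 → $1,824.50
Ending inventory (cost pool remaining) = $1,345.65
Check: goods available $3,170.15 = COGS $1,824.50 + ending $1,345.65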